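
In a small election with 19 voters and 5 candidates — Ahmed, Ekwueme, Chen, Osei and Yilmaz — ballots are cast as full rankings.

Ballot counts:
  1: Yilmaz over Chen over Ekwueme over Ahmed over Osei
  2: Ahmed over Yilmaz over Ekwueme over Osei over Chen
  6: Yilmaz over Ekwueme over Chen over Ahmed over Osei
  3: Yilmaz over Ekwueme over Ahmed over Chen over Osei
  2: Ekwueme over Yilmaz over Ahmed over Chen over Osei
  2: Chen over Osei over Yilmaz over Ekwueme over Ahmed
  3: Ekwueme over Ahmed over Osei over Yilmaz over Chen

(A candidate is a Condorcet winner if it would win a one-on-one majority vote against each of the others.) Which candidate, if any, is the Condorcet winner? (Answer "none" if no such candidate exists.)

Yilmaz

Check each pair by majority over 19 ballots:
Ahmed–Ekwueme: Ekwueme 17–2.
Ahmed vs Chen: Ahmed, 10–9.
Ahmed vs Osei: 1+2+6+3+2+3 = 17 for Ahmed, 2 for Osei — Ahmed by 17–2.
Ahmed–Yilmaz: Yilmaz 14–5.
Ekwueme vs Chen: Ekwueme preferred on 2+6+3+2+3 = 16 ballots; Ekwueme wins 16–3.
Ekwueme vs Osei: Ekwueme, 17–2.
Ekwueme vs Yilmaz: 5 to 14, Yilmaz.
Chen vs Osei: Chen preferred on 1+6+3+2+2 = 14 ballots; Chen wins 14–5.
Chen vs Yilmaz: 2 to 17, Yilmaz.
Osei vs Yilmaz: Osei preferred on 2+3 = 5 ballots; Yilmaz wins 14–5.
Yilmaz beats each of Ahmed, Ekwueme, Chen, Osei — Yilmaz is the Condorcet winner.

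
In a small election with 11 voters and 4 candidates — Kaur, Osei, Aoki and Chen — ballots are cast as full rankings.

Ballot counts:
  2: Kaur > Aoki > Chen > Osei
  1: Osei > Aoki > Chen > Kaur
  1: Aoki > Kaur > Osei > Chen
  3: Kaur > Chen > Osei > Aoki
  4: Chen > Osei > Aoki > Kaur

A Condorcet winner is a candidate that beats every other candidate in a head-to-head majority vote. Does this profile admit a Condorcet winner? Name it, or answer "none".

none

Pairwise majorities:
Kaur–Osei: Kaur 6–5.
Kaur vs Aoki: Aoki wins 6–5.
Kaur vs Chen: Kaur wins 6–5.
Osei–Aoki: Osei 8–3.
Osei vs Chen: Chen wins 9–2.
Aoki vs Chen: Aoki is ranked higher on 2+1+1 = 4 ballots, Chen on 7. Chen wins 7–4.
Every candidate loses at least once (Kaur loses to Aoki; Osei loses to Kaur; Aoki loses to Osei; Chen loses to Kaur). The majority relation contains the cycle Kaur beats Osei beats Aoki beats Kaur, so there is no Condorcet winner.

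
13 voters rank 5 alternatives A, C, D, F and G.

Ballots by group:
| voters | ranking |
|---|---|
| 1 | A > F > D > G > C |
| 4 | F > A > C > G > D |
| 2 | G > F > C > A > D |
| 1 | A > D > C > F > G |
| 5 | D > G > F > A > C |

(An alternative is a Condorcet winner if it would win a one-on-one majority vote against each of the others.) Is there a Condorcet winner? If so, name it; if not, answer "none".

none

Check each pair by majority over 13 ballots:
A–C: A 11–2.
A vs D: A preferred on 1+4+2+1 = 8 ballots; A wins 8–5.
A vs F: A is ranked higher on 1+1 = 2 ballots, F on 11. F wins 11–2.
A–G: G 7–6.
C vs D: 4+2 = 6 for C, 7 for D — D by 7–6.
C vs F: C preferred on 1 ballot; F wins 12–1.
C vs G: C is ranked higher on 4+1 = 5 ballots, G on 8. G wins 8–5.
D vs F: D is ranked higher on 1+5 = 6 ballots, F on 7. F wins 7–6.
D vs G: D preferred on 1+1+5 = 7 ballots; D wins 7–6.
F vs G: G wins 7–6.
Each alternative drops at least one matchup (A loses to F; C loses to A; D loses to A; F loses to G; G loses to D); the cycle A beats D beats G beats A rules out a Condorcet winner.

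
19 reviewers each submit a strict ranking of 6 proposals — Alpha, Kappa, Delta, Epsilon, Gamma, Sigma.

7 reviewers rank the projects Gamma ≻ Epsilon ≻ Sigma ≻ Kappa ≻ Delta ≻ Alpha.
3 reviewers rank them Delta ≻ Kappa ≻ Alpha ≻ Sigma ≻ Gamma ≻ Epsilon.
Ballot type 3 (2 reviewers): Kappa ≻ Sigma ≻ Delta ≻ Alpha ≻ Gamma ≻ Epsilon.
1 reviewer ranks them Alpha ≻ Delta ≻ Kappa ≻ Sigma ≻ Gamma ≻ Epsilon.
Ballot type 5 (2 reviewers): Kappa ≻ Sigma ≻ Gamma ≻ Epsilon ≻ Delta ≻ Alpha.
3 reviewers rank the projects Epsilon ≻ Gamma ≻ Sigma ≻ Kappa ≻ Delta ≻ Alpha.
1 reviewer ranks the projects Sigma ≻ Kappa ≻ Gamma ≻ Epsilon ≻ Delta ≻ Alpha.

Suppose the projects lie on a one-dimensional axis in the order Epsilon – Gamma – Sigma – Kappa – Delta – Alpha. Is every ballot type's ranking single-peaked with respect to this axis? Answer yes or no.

yes

Axis positions: Epsilon=1, Gamma=2, Sigma=3, Kappa=4, Delta=5, Alpha=6.
Ballot type 1 (peak Gamma at position 2): ranking walks positions 2-1-3-4-5-6, expanding outward from the peak — single-peaked.
Ballot type 2 (peak Delta at position 5): ranking walks positions 5-4-6-3-2-1, expanding outward from the peak — single-peaked.
Ballot type 3 (peak Kappa at position 4): ranking walks positions 4-3-5-6-2-1, expanding outward from the peak — single-peaked.
Ballot type 4 (peak Alpha at position 6): ranking walks positions 6-5-4-3-2-1, expanding outward from the peak — single-peaked.
Ballot type 5 (peak Kappa at position 4): ranking walks positions 4-3-2-1-5-6, expanding outward from the peak — single-peaked.
Ballot type 6 (peak Epsilon at position 1): ranking walks positions 1-2-3-4-5-6, expanding outward from the peak — single-peaked.
Ballot type 7 (peak Sigma at position 3): ranking walks positions 3-4-2-1-5-6, expanding outward from the peak — single-peaked.
Every ranking is single-peaked on this axis.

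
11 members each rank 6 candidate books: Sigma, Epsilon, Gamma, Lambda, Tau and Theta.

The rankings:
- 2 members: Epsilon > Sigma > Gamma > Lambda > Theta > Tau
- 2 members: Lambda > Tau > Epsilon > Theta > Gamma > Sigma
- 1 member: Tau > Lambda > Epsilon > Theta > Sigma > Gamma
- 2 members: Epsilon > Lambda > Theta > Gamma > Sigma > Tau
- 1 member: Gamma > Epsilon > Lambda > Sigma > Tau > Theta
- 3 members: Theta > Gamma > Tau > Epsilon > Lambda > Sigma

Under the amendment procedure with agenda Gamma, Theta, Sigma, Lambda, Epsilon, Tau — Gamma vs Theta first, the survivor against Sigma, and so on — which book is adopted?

Round 1: Gamma vs Theta — 3–8, Theta advances.
Round 2: Theta vs Sigma — 8–3, Theta advances.
Round 3: Theta vs Lambda — 3–8, Lambda advances.
Round 4: Lambda vs Epsilon — 3–8, Epsilon advances.
Round 5: Epsilon vs Tau — 5–6, Tau advances.
Tau survives the agenda.

Tau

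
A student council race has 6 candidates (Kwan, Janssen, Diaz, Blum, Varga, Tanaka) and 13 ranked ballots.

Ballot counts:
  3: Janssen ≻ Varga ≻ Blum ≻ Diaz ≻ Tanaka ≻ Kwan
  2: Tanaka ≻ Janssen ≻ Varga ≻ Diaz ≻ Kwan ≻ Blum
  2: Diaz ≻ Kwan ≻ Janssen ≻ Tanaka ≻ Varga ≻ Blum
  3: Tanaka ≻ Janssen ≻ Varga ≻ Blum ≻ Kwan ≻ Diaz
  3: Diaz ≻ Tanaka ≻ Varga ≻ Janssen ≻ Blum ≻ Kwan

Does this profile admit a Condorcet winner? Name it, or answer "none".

Pairwise majorities:
Kwan vs Janssen: Kwan is ranked higher on 2 ballots, Janssen on 11. Janssen wins 11–2.
Kwan vs Diaz: Kwan is ranked higher on 3 ballots, Diaz on 10. Diaz wins 10–3.
Kwan vs Blum: Kwan preferred on 2+2 = 4 ballots; Blum wins 9–4.
Kwan vs Varga: 2 to 11, Varga.
Kwan vs Tanaka: Kwan preferred on 2 ballots; Tanaka wins 11–2.
Janssen vs Diaz: Janssen preferred on 3+2+3 = 8 ballots; Janssen wins 8–5.
Janssen vs Blum: Janssen is ranked higher on 3+2+2+3+3 = 13 ballots, Blum on 0. Janssen wins 13–0.
Janssen vs Varga: 10 to 3, Janssen.
Janssen vs Tanaka: 5 to 8, Tanaka.
Diaz vs Blum: 7 to 6, Diaz.
Diaz vs Varga: Diaz is ranked higher on 2+3 = 5 ballots, Varga on 8. Varga wins 8–5.
Diaz vs Tanaka: Diaz is ranked higher on 3+2+3 = 8 ballots, Tanaka on 5. Diaz wins 8–5.
Blum vs Varga: 0 to 13, Varga.
Blum vs Tanaka: Blum preferred on 3 ballots; Tanaka wins 10–3.
Varga vs Tanaka: Varga preferred on 3 ballots; Tanaka wins 10–3.
Each candidate drops at least one matchup (Kwan loses to Janssen; Janssen loses to Tanaka; Diaz loses to Janssen; Blum loses to Janssen; Varga loses to Janssen; Tanaka loses to Diaz); the cycle Janssen > Diaz > Tanaka > Janssen rules out a Condorcet winner.

none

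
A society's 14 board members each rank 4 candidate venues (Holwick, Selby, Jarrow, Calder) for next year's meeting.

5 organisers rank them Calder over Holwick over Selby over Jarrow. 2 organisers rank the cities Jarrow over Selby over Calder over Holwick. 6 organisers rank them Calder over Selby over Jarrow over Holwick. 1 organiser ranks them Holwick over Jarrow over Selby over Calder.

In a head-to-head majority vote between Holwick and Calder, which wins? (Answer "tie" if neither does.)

Ballots ranking Holwick above Calder: 1.
Ballots ranking Calder above Holwick: 14 − 1 = 13.
Calder wins the head-to-head 13–1.

Calder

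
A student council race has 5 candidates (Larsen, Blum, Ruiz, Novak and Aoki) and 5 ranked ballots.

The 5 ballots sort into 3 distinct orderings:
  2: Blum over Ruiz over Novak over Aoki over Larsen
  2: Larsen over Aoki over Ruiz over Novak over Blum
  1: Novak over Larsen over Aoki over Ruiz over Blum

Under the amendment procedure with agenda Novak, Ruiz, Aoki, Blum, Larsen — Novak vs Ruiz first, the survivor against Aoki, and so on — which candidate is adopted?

Round 1: Novak vs Ruiz — 1–4, Ruiz advances.
Round 2: Ruiz vs Aoki — 2–3, Aoki advances.
Round 3: Aoki vs Blum — 3–2, Aoki advances.
Round 4: Aoki vs Larsen — 2–3, Larsen advances.
Larsen survives the agenda.

Larsen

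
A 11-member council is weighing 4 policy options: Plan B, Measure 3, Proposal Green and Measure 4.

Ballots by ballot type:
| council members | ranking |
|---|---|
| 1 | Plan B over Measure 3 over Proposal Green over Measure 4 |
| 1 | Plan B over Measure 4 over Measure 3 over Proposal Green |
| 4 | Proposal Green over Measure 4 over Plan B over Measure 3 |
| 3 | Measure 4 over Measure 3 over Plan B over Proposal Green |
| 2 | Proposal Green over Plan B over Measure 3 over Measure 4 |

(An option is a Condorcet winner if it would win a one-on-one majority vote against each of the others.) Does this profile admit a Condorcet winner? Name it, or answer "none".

Proposal Green

Check each pair by majority over 11 ballots:
Plan B vs Measure 3: Plan B preferred on 1+1+4+2 = 8 ballots; Plan B wins 8–3.
Plan B vs Proposal Green: Plan B preferred on 1+1+3 = 5 ballots; Proposal Green wins 6–5.
Plan B vs Measure 4: Plan B is ranked higher on 1+1+2 = 4 ballots, Measure 4 on 7. Measure 4 wins 7–4.
Measure 3 vs Proposal Green: 5 to 6, Proposal Green.
Measure 3 vs Measure 4: 3 to 8, Measure 4.
Proposal Green vs Measure 4: 1+4+2 = 7 for Proposal Green, 4 for Measure 4 — Proposal Green by 7–4.
Proposal Green beats each of Plan B, Measure 3, Measure 4 — Proposal Green is the Condorcet winner.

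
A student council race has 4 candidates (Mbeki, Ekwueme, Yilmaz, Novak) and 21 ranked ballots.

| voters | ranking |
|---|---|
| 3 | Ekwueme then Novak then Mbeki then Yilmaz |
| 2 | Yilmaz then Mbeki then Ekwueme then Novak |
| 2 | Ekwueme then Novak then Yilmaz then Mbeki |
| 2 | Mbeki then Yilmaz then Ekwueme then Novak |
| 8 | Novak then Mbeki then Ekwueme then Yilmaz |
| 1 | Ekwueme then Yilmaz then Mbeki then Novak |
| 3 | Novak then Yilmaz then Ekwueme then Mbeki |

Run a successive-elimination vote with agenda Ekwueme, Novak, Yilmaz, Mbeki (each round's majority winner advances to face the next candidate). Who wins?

Novak

Round 1: Ekwueme vs Novak — 10–11, Novak advances.
Round 2: Novak vs Yilmaz — 16–5, Novak advances.
Round 3: Novak vs Mbeki — 16–5, Novak advances.
Novak survives the agenda.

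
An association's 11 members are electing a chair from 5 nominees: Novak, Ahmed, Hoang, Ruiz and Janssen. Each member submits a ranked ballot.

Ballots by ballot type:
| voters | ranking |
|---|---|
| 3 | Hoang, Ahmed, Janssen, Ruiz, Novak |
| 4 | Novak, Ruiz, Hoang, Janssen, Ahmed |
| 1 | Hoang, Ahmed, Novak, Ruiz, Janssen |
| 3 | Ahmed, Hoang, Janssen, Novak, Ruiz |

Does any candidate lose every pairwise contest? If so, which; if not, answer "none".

Ruiz

Head-to-head results (11 voters):
Novak vs Ahmed: Ahmed, 7–4.
Novak vs Hoang: Hoang, 7–4.
Novak vs Ruiz: 4+1+3 = 8 for Novak, 3 for Ruiz — Novak by 8–3.
Novak–Janssen: Janssen 6–5.
Ahmed vs Hoang: 3 for Ahmed, 8 for Hoang — Hoang by 8–3.
Ahmed vs Ruiz: Ahmed is ranked higher on 3+1+3 = 7 ballots, Ruiz on 4. Ahmed wins 7–4.
Ahmed vs Janssen: Ahmed, 7–4.
Hoang vs Ruiz: 7 to 4, Hoang.
Hoang vs Janssen: 3+4+1+3 = 11 for Hoang, 0 for Janssen — Hoang by 11–0.
Ruiz vs Janssen: Janssen, 6–5.
Ruiz loses to every other candidate — it is the Condorcet loser.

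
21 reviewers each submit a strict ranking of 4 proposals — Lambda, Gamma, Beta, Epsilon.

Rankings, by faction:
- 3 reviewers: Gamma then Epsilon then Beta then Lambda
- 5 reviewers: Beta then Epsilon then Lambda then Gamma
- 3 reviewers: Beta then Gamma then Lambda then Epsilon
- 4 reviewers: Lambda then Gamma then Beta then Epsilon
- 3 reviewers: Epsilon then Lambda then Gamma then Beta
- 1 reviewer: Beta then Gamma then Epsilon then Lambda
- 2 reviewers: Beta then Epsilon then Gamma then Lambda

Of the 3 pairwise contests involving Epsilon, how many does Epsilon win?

Epsilon against each rival (21 reviewers):
Epsilon vs Lambda: Epsilon wins 14–7.
Epsilon vs Gamma: Gamma wins 11–10.
Epsilon–Beta: Beta 15–6.
Epsilon beats Lambda; loses to Gamma, Beta — 1 pairwise win.

1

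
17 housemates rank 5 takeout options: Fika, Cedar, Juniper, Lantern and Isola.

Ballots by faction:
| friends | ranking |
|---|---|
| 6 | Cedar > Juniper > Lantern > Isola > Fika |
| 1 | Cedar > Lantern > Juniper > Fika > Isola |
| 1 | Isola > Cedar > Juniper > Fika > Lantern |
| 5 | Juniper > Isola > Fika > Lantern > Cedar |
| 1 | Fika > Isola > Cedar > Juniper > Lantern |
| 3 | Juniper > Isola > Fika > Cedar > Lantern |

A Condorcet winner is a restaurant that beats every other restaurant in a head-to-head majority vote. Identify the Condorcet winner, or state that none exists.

none

Head-to-head results (17 friends):
Fika vs Cedar: Fika, 9–8.
Fika–Juniper: Juniper 16–1.
Fika–Lantern: Fika 10–7.
Fika–Isola: Isola 15–2.
Cedar vs Juniper: Cedar wins 9–8.
Cedar–Lantern: Cedar 12–5.
Cedar–Isola: Isola 10–7.
Juniper vs Lantern: Juniper wins 16–1.
Juniper vs Isola: Juniper, 15–2.
Lantern–Isola: Isola 10–7.
Each restaurant drops at least one matchup (Fika loses to Juniper; Cedar loses to Fika; Juniper loses to Cedar; Lantern loses to Fika; Isola loses to Juniper); the cycle Fika → Cedar → Juniper → Fika rules out a Condorcet winner.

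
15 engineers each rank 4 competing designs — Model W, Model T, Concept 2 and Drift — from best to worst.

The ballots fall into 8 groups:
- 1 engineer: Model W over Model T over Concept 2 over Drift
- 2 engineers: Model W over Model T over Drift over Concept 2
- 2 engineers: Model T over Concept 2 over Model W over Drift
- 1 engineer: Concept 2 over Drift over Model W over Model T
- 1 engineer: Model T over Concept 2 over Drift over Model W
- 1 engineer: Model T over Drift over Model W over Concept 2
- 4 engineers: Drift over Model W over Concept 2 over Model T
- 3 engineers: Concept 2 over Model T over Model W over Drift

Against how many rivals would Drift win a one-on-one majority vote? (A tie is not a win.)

Drift against each rival (15 engineers):
Drift–Model W: Model W 8–7.
Drift vs Model T: 1+4 = 5 for Drift, 10 for Model T — Model T by 10–5.
Drift vs Concept 2: Concept 2 wins 8–7.
Drift beats no one; loses to Model W, Model T, Concept 2 — 0 pairwise wins.

0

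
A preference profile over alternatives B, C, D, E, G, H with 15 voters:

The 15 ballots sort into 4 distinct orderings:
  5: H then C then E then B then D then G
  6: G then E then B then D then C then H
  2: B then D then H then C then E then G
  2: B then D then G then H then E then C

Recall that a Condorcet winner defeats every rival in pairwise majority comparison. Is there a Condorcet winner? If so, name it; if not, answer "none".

none

Head-to-head results (15 voters):
B vs C: B is ranked higher on 6+2+2 = 10 ballots, C on 5. B wins 10–5.
B vs D: B is ranked higher on 5+6+2+2 = 15 ballots, D on 0. B wins 15–0.
B vs E: 4 to 11, E.
B vs G: 5+2+2 = 9 for B, 6 for G — B by 9–6.
B vs H: 10 to 5, B.
C vs D: 5 for C, 10 for D — D by 10–5.
C vs E: 5+2 = 7 for C, 8 for E — E by 8–7.
C vs G: C preferred on 5+2 = 7 ballots; G wins 8–7.
C vs H: 6 for C, 9 for H — H by 9–6.
D vs E: 2+2 = 4 for D, 11 for E — E by 11–4.
D vs G: 5+2+2 = 9 for D, 6 for G — D by 9–6.
D vs H: 10 to 5, D.
E vs G: 5+2 = 7 for E, 8 for G — G by 8–7.
E vs H: E is ranked higher on 6 ballots, H on 9. H wins 9–6.
G vs H: G preferred on 6+2 = 8 ballots; G wins 8–7.
Every alternative loses at least once (B loses to E; C loses to B; D loses to B; E loses to G; G loses to B; H loses to B). The majority relation contains the cycle B beats G beats E beats B, so there is no Condorcet winner.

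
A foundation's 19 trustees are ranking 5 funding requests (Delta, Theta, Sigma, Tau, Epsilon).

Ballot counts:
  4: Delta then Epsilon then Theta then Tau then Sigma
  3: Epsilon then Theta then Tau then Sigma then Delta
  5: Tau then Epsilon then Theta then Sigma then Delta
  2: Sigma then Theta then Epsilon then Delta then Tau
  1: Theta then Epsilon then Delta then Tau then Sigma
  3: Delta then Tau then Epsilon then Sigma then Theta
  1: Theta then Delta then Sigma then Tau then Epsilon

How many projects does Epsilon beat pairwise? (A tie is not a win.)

4

Epsilon against each rival (19 reviewers):
Epsilon vs Delta: Epsilon preferred on 3+5+2+1 = 11 ballots; Epsilon wins 11–8.
Epsilon vs Theta: Epsilon is ranked higher on 4+3+5+3 = 15 ballots, Theta on 4. Epsilon wins 15–4.
Epsilon vs Sigma: Epsilon, 16–3.
Epsilon vs Tau: 4+3+2+1 = 10 for Epsilon, 9 for Tau — Epsilon by 10–9.
Epsilon beats Delta, Theta, Sigma, Tau — 4 pairwise wins.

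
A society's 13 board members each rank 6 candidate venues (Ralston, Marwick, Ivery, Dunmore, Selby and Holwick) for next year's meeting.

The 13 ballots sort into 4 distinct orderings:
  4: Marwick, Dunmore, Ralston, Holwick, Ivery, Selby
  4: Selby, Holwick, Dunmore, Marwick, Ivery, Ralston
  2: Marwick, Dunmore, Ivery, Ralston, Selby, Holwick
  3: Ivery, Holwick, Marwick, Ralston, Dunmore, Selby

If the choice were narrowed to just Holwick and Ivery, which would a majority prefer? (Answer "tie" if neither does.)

Ballots ranking Holwick above Ivery: 4 + 4 = 8.
Ballots ranking Ivery above Holwick: 13 − 8 = 5.
Holwick wins the head-to-head 8–5.

Holwick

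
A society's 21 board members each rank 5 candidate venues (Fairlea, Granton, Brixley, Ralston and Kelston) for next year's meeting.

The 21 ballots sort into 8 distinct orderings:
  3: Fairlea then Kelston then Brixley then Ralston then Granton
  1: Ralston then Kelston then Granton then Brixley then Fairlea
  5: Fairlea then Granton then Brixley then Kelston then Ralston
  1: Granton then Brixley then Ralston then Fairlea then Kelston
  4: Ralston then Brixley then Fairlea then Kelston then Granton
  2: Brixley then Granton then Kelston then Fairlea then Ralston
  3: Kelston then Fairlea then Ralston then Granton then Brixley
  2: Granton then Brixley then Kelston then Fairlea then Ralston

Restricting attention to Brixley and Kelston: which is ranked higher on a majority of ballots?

Brixley

Ballots ranking Brixley above Kelston: 5 + 1 + 4 + 2 + 2 = 14.
Ballots ranking Kelston above Brixley: 21 − 14 = 7.
Brixley wins the head-to-head 14–7.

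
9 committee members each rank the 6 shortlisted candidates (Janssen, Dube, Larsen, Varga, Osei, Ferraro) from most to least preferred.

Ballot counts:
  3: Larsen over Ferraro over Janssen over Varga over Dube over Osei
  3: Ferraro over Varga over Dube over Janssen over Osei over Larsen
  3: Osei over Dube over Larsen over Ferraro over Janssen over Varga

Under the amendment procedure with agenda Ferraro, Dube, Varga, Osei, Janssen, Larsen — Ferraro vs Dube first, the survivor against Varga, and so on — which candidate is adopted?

Larsen

Round 1: Ferraro vs Dube — 6–3, Ferraro advances.
Round 2: Ferraro vs Varga — 9–0, Ferraro advances.
Round 3: Ferraro vs Osei — 6–3, Ferraro advances.
Round 4: Ferraro vs Janssen — 9–0, Ferraro advances.
Round 5: Ferraro vs Larsen — 3–6, Larsen advances.
Larsen survives the agenda.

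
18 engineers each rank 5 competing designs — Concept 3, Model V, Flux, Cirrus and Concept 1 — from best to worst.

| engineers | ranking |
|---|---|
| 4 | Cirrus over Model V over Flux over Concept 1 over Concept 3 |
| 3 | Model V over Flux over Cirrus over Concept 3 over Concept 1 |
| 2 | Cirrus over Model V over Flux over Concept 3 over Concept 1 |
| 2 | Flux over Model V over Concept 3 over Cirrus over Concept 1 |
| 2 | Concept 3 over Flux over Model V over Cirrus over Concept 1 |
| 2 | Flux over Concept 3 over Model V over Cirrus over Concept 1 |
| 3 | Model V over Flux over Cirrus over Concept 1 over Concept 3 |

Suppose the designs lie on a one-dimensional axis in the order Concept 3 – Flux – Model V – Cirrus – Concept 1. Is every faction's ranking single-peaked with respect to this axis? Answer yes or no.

Axis positions: Concept 3=1, Flux=2, Model V=3, Cirrus=4, Concept 1=5.
Faction 1 (peak Cirrus at position 4): ranking walks positions 4-3-2-5-1, expanding outward from the peak — single-peaked.
Faction 2 (peak Model V at position 3): ranking walks positions 3-2-4-1-5, expanding outward from the peak — single-peaked.
Faction 3 (peak Cirrus at position 4): ranking walks positions 4-3-2-1-5, expanding outward from the peak — single-peaked.
Faction 4 (peak Flux at position 2): ranking walks positions 2-3-1-4-5, expanding outward from the peak — single-peaked.
Faction 5 (peak Concept 3 at position 1): ranking walks positions 1-2-3-4-5, expanding outward from the peak — single-peaked.
Faction 6 (peak Flux at position 2): ranking walks positions 2-1-3-4-5, expanding outward from the peak — single-peaked.
Faction 7 (peak Model V at position 3): ranking walks positions 3-2-4-5-1, expanding outward from the peak — single-peaked.
Every ranking is single-peaked on this axis.

yes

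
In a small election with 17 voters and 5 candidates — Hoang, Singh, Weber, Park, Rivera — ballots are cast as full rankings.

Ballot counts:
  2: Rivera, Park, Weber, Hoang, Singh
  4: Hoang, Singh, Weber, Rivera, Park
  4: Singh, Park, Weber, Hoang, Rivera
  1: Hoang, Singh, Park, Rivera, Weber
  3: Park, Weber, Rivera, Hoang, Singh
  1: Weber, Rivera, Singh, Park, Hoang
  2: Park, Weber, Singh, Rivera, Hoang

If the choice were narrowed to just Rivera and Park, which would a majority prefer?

Ballots ranking Rivera above Park: 2 + 4 + 1 = 7.
Ballots ranking Park above Rivera: 17 − 7 = 10.
Park wins the head-to-head 10–7.

Park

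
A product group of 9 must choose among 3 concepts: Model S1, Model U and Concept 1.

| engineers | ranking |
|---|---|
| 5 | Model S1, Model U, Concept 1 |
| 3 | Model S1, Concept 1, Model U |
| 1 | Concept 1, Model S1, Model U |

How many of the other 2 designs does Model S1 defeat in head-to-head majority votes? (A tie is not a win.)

Model S1 against each rival (9 engineers):
Model S1 vs Model U: 9 to 0, Model S1.
Model S1 vs Concept 1: Model S1 wins 8–1.
Model S1 beats Model U, Concept 1 — 2 pairwise wins.

2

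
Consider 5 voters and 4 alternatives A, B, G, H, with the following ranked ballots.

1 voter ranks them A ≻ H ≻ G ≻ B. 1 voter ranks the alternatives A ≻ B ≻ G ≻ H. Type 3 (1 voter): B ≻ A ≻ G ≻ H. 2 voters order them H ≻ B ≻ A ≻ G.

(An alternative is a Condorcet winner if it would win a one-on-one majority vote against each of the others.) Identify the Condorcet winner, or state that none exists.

none

Check each pair by majority over 5 ballots:
A–B: B 3–2.
A–G: A 5–0.
A–H: A 3–2.
B vs G: B, 4–1.
B vs H: H wins 3–2.
G–H: H 3–2.
Every alternative loses at least once (A loses to B; B loses to H; G loses to A; H loses to A). The majority relation contains the cycle A beats H beats B beats A, so there is no Condorcet winner.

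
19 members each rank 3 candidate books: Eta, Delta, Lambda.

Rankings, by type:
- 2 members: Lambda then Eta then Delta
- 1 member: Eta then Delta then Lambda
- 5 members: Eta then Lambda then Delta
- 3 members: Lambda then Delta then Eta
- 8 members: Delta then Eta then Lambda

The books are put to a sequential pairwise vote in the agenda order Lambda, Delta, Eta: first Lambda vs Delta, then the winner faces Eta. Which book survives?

Round 1: Lambda vs Delta — 10–9, Lambda advances.
Round 2: Lambda vs Eta — 5–14, Eta advances.
Eta survives the agenda.

Eta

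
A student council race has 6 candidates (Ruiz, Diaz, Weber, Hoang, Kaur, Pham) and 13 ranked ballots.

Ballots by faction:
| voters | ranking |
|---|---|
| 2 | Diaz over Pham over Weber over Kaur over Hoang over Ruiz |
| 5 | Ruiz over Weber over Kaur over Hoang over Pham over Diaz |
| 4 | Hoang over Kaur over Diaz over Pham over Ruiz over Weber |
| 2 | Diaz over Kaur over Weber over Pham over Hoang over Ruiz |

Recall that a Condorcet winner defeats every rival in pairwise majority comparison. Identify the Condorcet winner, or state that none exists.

Head-to-head results (13 voters):
Ruiz vs Diaz: Ruiz is ranked higher on 5 ballots, Diaz on 8. Diaz wins 8–5.
Ruiz vs Weber: Ruiz wins 9–4.
Ruiz vs Hoang: 5 for Ruiz, 8 for Hoang — Hoang by 8–5.
Ruiz vs Kaur: Kaur wins 8–5.
Ruiz vs Pham: Pham wins 8–5.
Diaz vs Weber: Diaz is ranked higher on 2+4+2 = 8 ballots, Weber on 5. Diaz wins 8–5.
Diaz vs Hoang: 4 to 9, Hoang.
Diaz vs Kaur: 2+2 = 4 for Diaz, 9 for Kaur — Kaur by 9–4.
Diaz vs Pham: Diaz preferred on 2+4+2 = 8 ballots; Diaz wins 8–5.
Weber vs Hoang: Weber, 9–4.
Weber vs Kaur: Weber is ranked higher on 2+5 = 7 ballots, Kaur on 6. Weber wins 7–6.
Weber vs Pham: 7 to 6, Weber.
Hoang vs Kaur: Hoang is ranked higher on 4 ballots, Kaur on 9. Kaur wins 9–4.
Hoang vs Pham: Hoang wins 9–4.
Kaur vs Pham: Kaur preferred on 5+4+2 = 11 ballots; Kaur wins 11–2.
No candidate is unbeaten: Ruiz loses to Diaz; Diaz loses to Hoang; Weber loses to Ruiz; Hoang loses to Weber; Kaur loses to Weber; Pham loses to Diaz. In particular Ruiz beats Weber beats Hoang beats Ruiz is a majority cycle — no Condorcet winner exists.

none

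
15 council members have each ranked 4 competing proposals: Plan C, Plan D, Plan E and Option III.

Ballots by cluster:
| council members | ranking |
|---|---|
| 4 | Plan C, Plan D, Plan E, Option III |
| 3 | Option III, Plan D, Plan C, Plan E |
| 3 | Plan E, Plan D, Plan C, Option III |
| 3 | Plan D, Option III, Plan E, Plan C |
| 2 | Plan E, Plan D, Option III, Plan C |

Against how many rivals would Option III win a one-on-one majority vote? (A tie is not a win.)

Option III against each rival (15 council members):
Option III vs Plan C: 3+3+2 = 8 for Option III, 7 for Plan C — Option III by 8–7.
Option III vs Plan D: Plan D wins 12–3.
Option III vs Plan E: 3+3 = 6 for Option III, 9 for Plan E — Plan E by 9–6.
Option III beats Plan C; loses to Plan D, Plan E — 1 pairwise win.

1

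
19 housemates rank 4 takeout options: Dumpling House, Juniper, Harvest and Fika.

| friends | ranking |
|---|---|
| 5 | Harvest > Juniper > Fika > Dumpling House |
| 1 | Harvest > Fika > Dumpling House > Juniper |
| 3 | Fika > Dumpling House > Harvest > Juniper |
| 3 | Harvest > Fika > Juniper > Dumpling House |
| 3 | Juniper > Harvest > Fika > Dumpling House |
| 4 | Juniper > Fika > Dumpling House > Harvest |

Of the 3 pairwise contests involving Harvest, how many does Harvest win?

Harvest against each rival (19 friends):
Harvest vs Dumpling House: Harvest is ranked higher on 5+1+3+3 = 12 ballots, Dumpling House on 7. Harvest wins 12–7.
Harvest vs Juniper: Harvest is ranked higher on 5+1+3+3 = 12 ballots, Juniper on 7. Harvest wins 12–7.
Harvest–Fika: Harvest 12–7.
Harvest beats Dumpling House, Juniper, Fika — 3 pairwise wins.

3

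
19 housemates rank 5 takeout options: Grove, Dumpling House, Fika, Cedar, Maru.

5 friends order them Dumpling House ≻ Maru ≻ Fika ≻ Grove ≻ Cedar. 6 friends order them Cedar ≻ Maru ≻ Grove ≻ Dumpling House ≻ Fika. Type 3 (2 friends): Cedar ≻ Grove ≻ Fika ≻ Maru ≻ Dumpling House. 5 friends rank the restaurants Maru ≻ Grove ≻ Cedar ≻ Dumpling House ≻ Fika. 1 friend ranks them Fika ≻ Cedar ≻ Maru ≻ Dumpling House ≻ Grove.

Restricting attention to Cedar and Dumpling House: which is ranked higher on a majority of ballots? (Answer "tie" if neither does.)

Ballots ranking Cedar above Dumpling House: 6 + 2 + 5 + 1 = 14.
Ballots ranking Dumpling House above Cedar: 19 − 14 = 5.
Cedar wins the head-to-head 14–5.

Cedar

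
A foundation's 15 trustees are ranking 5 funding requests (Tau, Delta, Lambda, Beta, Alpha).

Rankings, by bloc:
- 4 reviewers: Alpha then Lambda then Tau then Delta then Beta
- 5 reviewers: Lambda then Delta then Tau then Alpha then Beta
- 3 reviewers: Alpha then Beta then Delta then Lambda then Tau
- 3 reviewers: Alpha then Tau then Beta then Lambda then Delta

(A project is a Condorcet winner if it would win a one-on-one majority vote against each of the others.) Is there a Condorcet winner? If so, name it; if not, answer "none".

Alpha

Pairwise majorities:
Tau vs Delta: Tau preferred on 4+3 = 7 ballots; Delta wins 8–7.
Tau vs Lambda: 3 for Tau, 12 for Lambda — Lambda by 12–3.
Tau vs Beta: 12 to 3, Tau.
Tau vs Alpha: Tau is ranked higher on 5 ballots, Alpha on 10. Alpha wins 10–5.
Delta vs Lambda: Delta is ranked higher on 3 ballots, Lambda on 12. Lambda wins 12–3.
Delta vs Beta: Delta is ranked higher on 4+5 = 9 ballots, Beta on 6. Delta wins 9–6.
Delta vs Alpha: Delta preferred on 5 ballots; Alpha wins 10–5.
Lambda vs Beta: 4+5 = 9 for Lambda, 6 for Beta — Lambda by 9–6.
Lambda vs Alpha: Lambda preferred on 5 ballots; Alpha wins 10–5.
Beta vs Alpha: 0 for Beta, 15 for Alpha — Alpha by 15–0.
Alpha wins every pairwise contest, so Alpha is the Condorcet winner.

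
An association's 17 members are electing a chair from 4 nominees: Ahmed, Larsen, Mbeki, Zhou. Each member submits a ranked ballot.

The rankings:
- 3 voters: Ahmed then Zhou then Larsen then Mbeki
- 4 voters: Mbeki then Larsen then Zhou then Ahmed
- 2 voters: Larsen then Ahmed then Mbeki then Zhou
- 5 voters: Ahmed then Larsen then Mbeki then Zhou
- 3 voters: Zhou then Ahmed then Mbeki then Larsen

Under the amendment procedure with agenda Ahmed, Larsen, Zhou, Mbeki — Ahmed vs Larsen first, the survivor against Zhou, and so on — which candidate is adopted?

Round 1: Ahmed vs Larsen — 11–6, Ahmed advances.
Round 2: Ahmed vs Zhou — 10–7, Ahmed advances.
Round 3: Ahmed vs Mbeki — 13–4, Ahmed advances.
Ahmed survives the agenda.

Ahmed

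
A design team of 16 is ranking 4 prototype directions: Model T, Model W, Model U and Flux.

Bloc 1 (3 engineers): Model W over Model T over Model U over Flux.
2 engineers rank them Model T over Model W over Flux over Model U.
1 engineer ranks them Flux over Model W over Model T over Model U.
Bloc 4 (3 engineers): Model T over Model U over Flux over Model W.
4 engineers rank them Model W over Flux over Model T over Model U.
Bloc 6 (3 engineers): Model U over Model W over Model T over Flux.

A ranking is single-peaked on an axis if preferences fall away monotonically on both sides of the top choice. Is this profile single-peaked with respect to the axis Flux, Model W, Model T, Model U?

no

Axis positions: Flux=1, Model W=2, Model T=3, Model U=4.
Bloc 1 (peak Model W at position 2): ranking walks positions 2-3-4-1, expanding outward from the peak — single-peaked.
Bloc 2 (peak Model T at position 3): ranking walks positions 3-2-1-4, expanding outward from the peak — single-peaked.
Bloc 3 (peak Flux at position 1): ranking walks positions 1-2-3-4, expanding outward from the peak — single-peaked.
Bloc 4: ranking walks positions 3-4-1-2; Flux is ranked above Model W even though Model W lies between Flux and the peak Model T on the axis — preferences dip and rise again. Not single-peaked.
Bloc 5 (peak Model W at position 2): ranking walks positions 2-1-3-4, expanding outward from the peak — single-peaked.
Bloc 6: ranking walks positions 4-2-3-1; Model W is ranked above Model T even though Model T lies between Model W and the peak Model U on the axis — preferences dip and rise again. Not single-peaked.
Bloc 4 violates single-peakedness, so the profile is not single-peaked on this axis.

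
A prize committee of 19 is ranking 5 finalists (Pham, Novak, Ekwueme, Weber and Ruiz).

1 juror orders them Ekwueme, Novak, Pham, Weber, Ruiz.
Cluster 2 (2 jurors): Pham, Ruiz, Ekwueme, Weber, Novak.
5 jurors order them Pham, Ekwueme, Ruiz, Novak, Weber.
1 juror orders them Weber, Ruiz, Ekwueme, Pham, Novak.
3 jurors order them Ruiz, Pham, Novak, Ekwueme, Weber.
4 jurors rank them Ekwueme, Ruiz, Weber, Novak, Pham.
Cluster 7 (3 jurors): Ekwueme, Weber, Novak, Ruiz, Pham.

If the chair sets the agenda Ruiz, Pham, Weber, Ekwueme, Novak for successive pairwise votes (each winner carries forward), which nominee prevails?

Ekwueme

Round 1: Ruiz vs Pham — 11–8, Ruiz advances.
Round 2: Ruiz vs Weber — 14–5, Ruiz advances.
Round 3: Ruiz vs Ekwueme — 6–13, Ekwueme advances.
Round 4: Ekwueme vs Novak — 16–3, Ekwueme advances.
The agenda winner is Ekwueme.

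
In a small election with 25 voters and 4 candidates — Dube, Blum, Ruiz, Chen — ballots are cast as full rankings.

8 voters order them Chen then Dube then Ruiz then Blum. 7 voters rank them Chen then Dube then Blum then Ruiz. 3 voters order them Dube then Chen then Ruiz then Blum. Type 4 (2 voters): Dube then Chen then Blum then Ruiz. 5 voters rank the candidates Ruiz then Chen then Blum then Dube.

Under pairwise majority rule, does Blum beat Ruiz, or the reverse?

Ruiz

Ballots ranking Blum above Ruiz: 7 + 2 = 9.
Ballots ranking Ruiz above Blum: 25 − 9 = 16.
Ruiz wins the head-to-head 16–9.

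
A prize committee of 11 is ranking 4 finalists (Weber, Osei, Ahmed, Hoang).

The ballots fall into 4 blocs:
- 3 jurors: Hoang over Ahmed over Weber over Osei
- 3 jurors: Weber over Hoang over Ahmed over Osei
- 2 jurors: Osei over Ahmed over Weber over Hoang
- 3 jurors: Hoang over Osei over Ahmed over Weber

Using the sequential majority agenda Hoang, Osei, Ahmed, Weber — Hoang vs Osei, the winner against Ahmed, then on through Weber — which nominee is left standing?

Hoang

Round 1: Hoang vs Osei — 9–2, Hoang advances.
Round 2: Hoang vs Ahmed — 9–2, Hoang advances.
Round 3: Hoang vs Weber — 6–5, Hoang advances.
The agenda winner is Hoang.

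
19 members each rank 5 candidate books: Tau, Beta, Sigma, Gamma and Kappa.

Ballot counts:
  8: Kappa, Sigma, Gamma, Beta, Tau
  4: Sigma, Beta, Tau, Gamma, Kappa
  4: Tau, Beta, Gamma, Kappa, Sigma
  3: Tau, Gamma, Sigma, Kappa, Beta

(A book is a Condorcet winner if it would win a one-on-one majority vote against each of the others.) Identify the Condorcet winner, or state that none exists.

none

Head-to-head results (19 members):
Tau vs Beta: Beta, 12–7.
Tau vs Sigma: Sigma wins 12–7.
Tau vs Gamma: Tau, 11–8.
Tau vs Kappa: Tau, 11–8.
Beta–Sigma: Sigma 15–4.
Beta vs Gamma: Gamma, 11–8.
Beta vs Kappa: Kappa wins 11–8.
Sigma–Gamma: Sigma 12–7.
Sigma vs Kappa: Kappa, 12–7.
Gamma–Kappa: Gamma 11–8.
Each book drops at least one matchup (Tau loses to Beta; Beta loses to Sigma; Sigma loses to Kappa; Gamma loses to Tau; Kappa loses to Tau); the cycle Tau beats Gamma beats Beta beats Tau rules out a Condorcet winner.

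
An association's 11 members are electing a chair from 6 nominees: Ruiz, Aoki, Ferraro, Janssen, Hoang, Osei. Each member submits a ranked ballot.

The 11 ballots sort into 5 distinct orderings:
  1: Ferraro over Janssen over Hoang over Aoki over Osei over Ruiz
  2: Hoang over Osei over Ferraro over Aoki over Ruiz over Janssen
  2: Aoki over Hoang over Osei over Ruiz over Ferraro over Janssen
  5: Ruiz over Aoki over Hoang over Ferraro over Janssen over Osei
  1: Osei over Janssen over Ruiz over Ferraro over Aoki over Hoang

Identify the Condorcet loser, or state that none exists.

none

Head-to-head results (11 voters):
Ruiz vs Aoki: Ruiz is ranked higher on 5+1 = 6 ballots, Aoki on 5. Ruiz wins 6–5.
Ruiz vs Ferraro: Ruiz preferred on 2+5+1 = 8 ballots; Ruiz wins 8–3.
Ruiz vs Janssen: Ruiz wins 9–2.
Ruiz–Hoang: Ruiz 6–5.
Ruiz vs Osei: Ruiz preferred on 5 ballots; Osei wins 6–5.
Aoki vs Ferraro: Aoki preferred on 2+5 = 7 ballots; Aoki wins 7–4.
Aoki vs Janssen: Aoki wins 9–2.
Aoki–Hoang: Aoki 8–3.
Aoki vs Osei: 8 to 3, Aoki.
Ferraro–Janssen: Ferraro 10–1.
Ferraro–Hoang: Hoang 9–2.
Ferraro vs Osei: Ferraro is ranked higher on 1+5 = 6 ballots, Osei on 5. Ferraro wins 6–5.
Janssen vs Hoang: Janssen preferred on 1+1 = 2 ballots; Hoang wins 9–2.
Janssen vs Osei: Janssen, 6–5.
Hoang vs Osei: Hoang is ranked higher on 1+2+2+5 = 10 ballots, Osei on 1. Hoang wins 10–1.
No candidate is winless: Ruiz beats Aoki; Aoki beats Ferraro; Ferraro beats Janssen; Janssen beats Osei; Hoang beats Ferraro; Osei beats Ruiz. There is no Condorcet loser.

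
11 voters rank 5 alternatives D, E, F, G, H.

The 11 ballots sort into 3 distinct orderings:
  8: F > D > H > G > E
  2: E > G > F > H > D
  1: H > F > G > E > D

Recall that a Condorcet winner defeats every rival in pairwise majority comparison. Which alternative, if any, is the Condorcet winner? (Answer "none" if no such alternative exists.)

F

Head-to-head results (11 voters):
D–E: D 8–3.
D vs F: F, 11–0.
D–G: D 8–3.
D–H: D 8–3.
E–F: F 9–2.
E vs G: G, 9–2.
E vs H: H wins 9–2.
F–G: F 9–2.
F vs H: F, 10–1.
G vs H: H wins 9–2.
F defeats every rival head-to-head and is the Condorcet winner.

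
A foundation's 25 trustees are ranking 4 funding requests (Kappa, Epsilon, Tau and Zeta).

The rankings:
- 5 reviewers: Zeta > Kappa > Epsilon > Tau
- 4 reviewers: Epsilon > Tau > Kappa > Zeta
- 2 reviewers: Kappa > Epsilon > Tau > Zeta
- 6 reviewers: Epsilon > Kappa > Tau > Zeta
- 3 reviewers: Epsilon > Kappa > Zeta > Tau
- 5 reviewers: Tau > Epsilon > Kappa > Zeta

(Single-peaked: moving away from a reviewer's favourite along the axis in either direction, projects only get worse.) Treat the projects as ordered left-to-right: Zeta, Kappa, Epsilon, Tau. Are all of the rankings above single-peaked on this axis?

Axis positions: Zeta=1, Kappa=2, Epsilon=3, Tau=4.
Bloc 1 (peak Zeta at position 1): ranking walks positions 1-2-3-4, expanding outward from the peak — single-peaked.
Bloc 2 (peak Epsilon at position 3): ranking walks positions 3-4-2-1, expanding outward from the peak — single-peaked.
Bloc 3 (peak Kappa at position 2): ranking walks positions 2-3-4-1, expanding outward from the peak — single-peaked.
Bloc 4 (peak Epsilon at position 3): ranking walks positions 3-2-4-1, expanding outward from the peak — single-peaked.
Bloc 5 (peak Epsilon at position 3): ranking walks positions 3-2-1-4, expanding outward from the peak — single-peaked.
Bloc 6 (peak Tau at position 4): ranking walks positions 4-3-2-1, expanding outward from the peak — single-peaked.
Every ranking is single-peaked on this axis.

yes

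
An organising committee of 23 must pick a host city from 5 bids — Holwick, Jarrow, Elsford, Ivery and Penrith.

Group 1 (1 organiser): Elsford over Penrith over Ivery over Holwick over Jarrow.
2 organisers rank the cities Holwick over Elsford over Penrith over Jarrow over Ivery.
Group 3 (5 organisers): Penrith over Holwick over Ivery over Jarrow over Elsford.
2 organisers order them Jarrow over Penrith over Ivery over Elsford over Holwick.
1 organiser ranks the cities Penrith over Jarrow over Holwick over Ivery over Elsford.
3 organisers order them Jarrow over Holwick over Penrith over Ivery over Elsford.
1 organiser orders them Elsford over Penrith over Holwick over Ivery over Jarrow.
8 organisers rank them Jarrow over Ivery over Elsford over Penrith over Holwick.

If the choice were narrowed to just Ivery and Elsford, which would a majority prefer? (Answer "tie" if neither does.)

Ballots ranking Ivery above Elsford: 5 + 2 + 1 + 3 + 8 = 19.
Ballots ranking Elsford above Ivery: 23 − 19 = 4.
Ivery wins the head-to-head 19–4.

Ivery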